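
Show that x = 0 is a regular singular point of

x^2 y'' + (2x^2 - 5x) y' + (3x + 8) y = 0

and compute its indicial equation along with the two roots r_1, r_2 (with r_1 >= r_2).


Divide by x^2 to reach normal form y'' + P_1(x) y' + P_2(x) y = 0 with P_1(x) = 2 - 5/x and P_2(x) = 3/x + 8/x^2.
x = 0 is a singular point because the y'-coefficient 2 - 5/x has a pole at x = 0 and the y-coefficient 3/x + 8/x^2 has a pole at x = 0.
It is a regular singular point because x P_1(x) = p(x) = 2x - 5 and x^2 P_2(x) = q(x) = 3x + 8 are polynomials, hence analytic at x = 0.
p(0) = -5,  q(0) = 8.
Indicial equation: r(r-1) + p(0) r + q(0) = 0, i.e. r^2 + (p(0) - 1) r + q(0) = 0, i.e. r^2 - 6 r + 8 = 0.
Discriminant: (-6)^2 - 4(8) = 4, so r = (6 ± 2)/2.
Solving: r_1 = 4, r_2 = 2.

indicial: r^2 - 6 r + 8 = 0; roots r_1 = 4, r_2 = 2


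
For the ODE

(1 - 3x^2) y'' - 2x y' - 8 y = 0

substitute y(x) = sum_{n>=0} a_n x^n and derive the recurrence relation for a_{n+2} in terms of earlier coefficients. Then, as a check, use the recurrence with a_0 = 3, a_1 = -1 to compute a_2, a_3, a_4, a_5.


Substitute y = sum_n a_n x^n.
(1 - 3 x^2) y'' contributes (n+2)(n+1) a_{n+2} - 3 n(n-1) a_n at x^n.
-2 x y'(x) contributes -2 n a_n at x^n.
-8 y(x) contributes -8 a_n at x^n.
Matching x^n: (n+2)(n+1) a_{n+2} + (-3 n(n-1) - 2 n - 8) a_n = 0.
Thus a_{n+2} = (3 n(n-1) + 2 n + 8) / ((n+1)(n+2)) * a_n.

Check with a_0 = 3, a_1 = -1 (apply the recurrence for n = 0, 1, 2, 3): a_0 = 3, a_1 = -1, a_2 = 12, a_3 = -5/3, a_4 = 18, a_5 = -8/3.

a_(n+2) = (3 n(n-1) + 2 n + 8) / ((n+1)(n+2)) * a_n; check: a_0 = 3, a_1 = -1, a_2 = 12, a_3 = -5/3, a_4 = 18, a_5 = -8/3


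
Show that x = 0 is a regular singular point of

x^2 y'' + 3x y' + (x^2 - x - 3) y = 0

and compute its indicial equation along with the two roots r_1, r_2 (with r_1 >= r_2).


Divide by x^2 to reach normal form y'' + P_1(x) y' + P_2(x) y = 0 with P_1(x) = 3/x and P_2(x) = 1 - 1/x - 3/x^2.
x = 0 is a singular point because the y'-coefficient 3/x has a pole at x = 0 and the y-coefficient 1 - 1/x - 3/x^2 has a pole at x = 0.
It is a regular singular point because x P_1(x) = p(x) = 3 and x^2 P_2(x) = q(x) = x^2 - x - 3 are polynomials, hence analytic at x = 0.
p(0) = 3,  q(0) = -3.
Indicial equation: r(r-1) + p(0) r + q(0) = 0, i.e. r^2 + (p(0) - 1) r + q(0) = 0, i.e. r^2 + 2 r - 3 = 0.
Discriminant: (2)^2 - 4(-3) = 16, so r = (-2 ± 4)/2.
Solving: r_1 = 1, r_2 = -3.

indicial: r^2 + 2 r - 3 = 0; roots r_1 = 1, r_2 = -3


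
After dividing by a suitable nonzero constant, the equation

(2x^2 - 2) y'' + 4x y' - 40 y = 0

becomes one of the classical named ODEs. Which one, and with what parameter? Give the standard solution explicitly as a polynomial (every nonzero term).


All three coefficients share the factor -2; dividing through by -2 gives  (1 - x^2) y'' - 2x y' + 20 y = 0.
This matches the Legendre equation (1 - x^2) y'' - 2x y' + n(n+1) y = 0 (note the -2x y' term) with n(n+1) = 20, so n = 4; the polynomial solution is P_4(x).
With y = sum_k a_k x^k, matching x^k gives (k+2)(k+1) a_{k+2} = [k(k+1) - n(n+1)] a_k = (k - 4)(k + 5) a_k. The right side vanishes at k = 4, so the series with the parity of 4 terminates at degree 4.
Standard normalization (P_n(1) = 1): leading coefficient (2n)!/(2^n (n!)^2) = 40320/(16*576) = 35/8, so a_4 = 35/8. Work downward with a_k = (k+1)(k+2) a_{k+2} / ((k - 4)(k + 5)):
  a_2 = (3)(4)(35/8) / ((2 - 4)(2 + 5)) = (105/2)/(-14) = -15/4
  a_0 = (1)(2)(-15/4) / ((0 - 4)(0 + 5)) = (-15/2)/(-20) = 3/8
Hence P_4(x) = 35 x^4/8 - 15 x^2/4 + 3/8.

P_4(x); series = 35 x^4/8 - 15 x^2/4 + 3/8


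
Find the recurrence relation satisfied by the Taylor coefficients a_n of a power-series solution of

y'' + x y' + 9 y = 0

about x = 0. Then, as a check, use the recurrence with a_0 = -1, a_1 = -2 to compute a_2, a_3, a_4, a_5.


Substitute y = sum_n a_n x^n.
y''(x) has coefficient (n+2)(n+1) a_{n+2} at x^n;
x y'(x) has coefficient n a_n at x^n (shift);
9 y(x) has coefficient 9 a_n at x^n.
Matching x^n: (n+2)(n+1) a_{n+2} + (n + 9) a_n = 0.
Thus a_{n+2} = (-n - 9) / ((n+1)(n+2)) * a_n.

Check with a_0 = -1, a_1 = -2 (apply the recurrence for n = 0, 1, 2, 3): a_0 = -1, a_1 = -2, a_2 = 9/2, a_3 = 10/3, a_4 = -33/8, a_5 = -2.

a_(n+2) = (-n - 9) / ((n+1)(n+2)) * a_n; check: a_0 = -1, a_1 = -2, a_2 = 9/2, a_3 = 10/3, a_4 = -33/8, a_5 = -2


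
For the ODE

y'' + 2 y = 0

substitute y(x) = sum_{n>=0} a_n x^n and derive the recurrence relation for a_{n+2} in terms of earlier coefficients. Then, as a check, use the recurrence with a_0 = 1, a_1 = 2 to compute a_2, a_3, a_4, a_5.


Substitute y = sum_n a_n x^n into y'' + (const) y = 0.
y''(x) = sum_{n>=0} (n+2)(n+1) a_{n+2} x^n.
The ODE becomes sum_n [(n+2)(n+1) a_{n+2} + 2 a_n] x^n = 0.
Setting each coefficient to zero gives the recurrence:
  (n+2)(n+1) a_{n+2} + 2 a_n = 0,
  a_{n+2} = -2 / ((n+1)(n+2)) a_n.

Check with a_0 = 1, a_1 = 2 (apply the recurrence for n = 0, 1, 2, 3): a_0 = 1, a_1 = 2, a_2 = -1, a_3 = -2/3, a_4 = 1/6, a_5 = 1/15.

a_{n+2} = -2/((n+1)(n+2)) * a_n; check: a_0 = 1, a_1 = 2, a_2 = -1, a_3 = -2/3, a_4 = 1/6, a_5 = 1/15


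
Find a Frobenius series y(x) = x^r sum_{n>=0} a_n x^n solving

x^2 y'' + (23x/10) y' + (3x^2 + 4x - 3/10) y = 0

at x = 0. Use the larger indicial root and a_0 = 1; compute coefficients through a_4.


Write in Frobenius form y'' + (p(x)/x) y' + (q(x)/x^2) y = 0:
  p(x) = 23/10,  q(x) = 3x^2 + 4x - 3/10.
Indicial equation: r(r-1) + (23/10) r + (-3/10) = 0 -> roots r_1 = 1/5, r_2 = -3/2.
Take r = r_1 = 1/5. Let y(x) = x^r sum_{n>=0} a_n x^n with a_0 = 1.
Substitute y = x^r sum a_n x^n and match x^{r+n}. The recurrence is
  D(n) a_n + 4 a_{n-1} + 3 a_{n-2} = 0,  where D(n) = (r+n)(r+n-1) + (23/10)(r+n) + (-3/10).
  a_n = [-4 a_{n-1} - 3 a_{n-2}] / D(n).
Since the indicial polynomial factors as (r - r_1)(r - r_2), D(n) = (r_1 + n - r_1)(r_1 + n - r_2) = n(n + 17/10).
Evaluating step by step (a_0 = 1):
  n = 1: D(1) = 1(1 + 17/10) = 27/10; numerator = -4(1) = -4; a_1 = (-4)/(27/10) = -40/27
  n = 2: D(2) = 2(2 + 17/10) = 37/5; numerator = -4(-40/27) - 3(1) = 79/27; a_2 = (79/27)/(37/5) = 395/999
  n = 3: D(3) = 3(3 + 17/10) = 141/10; numerator = -4(395/999) - 3(-40/27) = 2860/999; a_3 = (2860/999)/(141/10) = 28600/140859
  n = 4: D(4) = 4(4 + 17/10) = 114/5; numerator = -4(28600/140859) - 3(395/999) = -281485/140859; a_4 = (-281485/140859)/(114/5) = -74075/845154

r = 1/5; a_0 = 1; a_1 = -40/27; a_2 = 395/999; a_3 = 28600/140859; a_4 = -74075/845154


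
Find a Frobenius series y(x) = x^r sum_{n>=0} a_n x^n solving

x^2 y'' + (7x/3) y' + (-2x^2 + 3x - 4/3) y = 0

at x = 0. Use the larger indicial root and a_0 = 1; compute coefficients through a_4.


Write in Frobenius form y'' + (p(x)/x) y' + (q(x)/x^2) y = 0:
  p(x) = 7/3,  q(x) = -2x^2 + 3x - 4/3.
Indicial equation: r(r-1) + (7/3) r + (-4/3) = 0 -> roots r_1 = 2/3, r_2 = -2.
Take r = r_1 = 2/3. Let y(x) = x^r sum_{n>=0} a_n x^n with a_0 = 1.
Substitute y = x^r sum a_n x^n and match x^{r+n}. The recurrence is
  D(n) a_n + 3 a_{n-1} - 2 a_{n-2} = 0,  where D(n) = (r+n)(r+n-1) + (7/3)(r+n) + (-4/3).
  a_n = [-3 a_{n-1} + 2 a_{n-2}] / D(n).
Since the indicial polynomial factors as (r - r_1)(r - r_2), D(n) = (r_1 + n - r_1)(r_1 + n - r_2) = n(n + 8/3).
Evaluating step by step (a_0 = 1):
  n = 1: D(1) = 1(1 + 8/3) = 11/3; numerator = -3(1) = -3; a_1 = (-3)/(11/3) = -9/11
  n = 2: D(2) = 2(2 + 8/3) = 28/3; numerator = -3(-9/11) + 2(1) = 49/11; a_2 = (49/11)/(28/3) = 21/44
  n = 3: D(3) = 3(3 + 8/3) = 17; numerator = -3(21/44) + 2(-9/11) = -135/44; a_3 = (-135/44)/(17) = -135/748
  n = 4: D(4) = 4(4 + 8/3) = 80/3; numerator = -3(-135/748) + 2(21/44) = 1119/748; a_4 = (1119/748)/(80/3) = 3357/59840

r = 2/3; a_0 = 1; a_1 = -9/11; a_2 = 21/44; a_3 = -135/748; a_4 = 3357/59840


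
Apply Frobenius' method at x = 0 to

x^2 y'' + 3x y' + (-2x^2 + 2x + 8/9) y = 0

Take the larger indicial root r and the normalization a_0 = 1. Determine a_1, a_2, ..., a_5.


Write in Frobenius form y'' + (p(x)/x) y' + (q(x)/x^2) y = 0:
  p(x) = 3,  q(x) = -2x^2 + 2x + 8/9.
Indicial equation: r(r-1) + (3) r + (8/9) = 0 -> roots r_1 = -2/3, r_2 = -4/3.
Take r = r_1 = -2/3. Let y(x) = x^r sum_{n>=0} a_n x^n with a_0 = 1.
Substitute y = x^r sum a_n x^n and match x^{r+n}. The recurrence is
  D(n) a_n + 2 a_{n-1} - 2 a_{n-2} = 0,  where D(n) = (r+n)(r+n-1) + (3)(r+n) + (8/9).
  a_n = [-2 a_{n-1} + 2 a_{n-2}] / D(n).
Since the indicial polynomial factors as (r - r_1)(r - r_2), D(n) = (r_1 + n - r_1)(r_1 + n - r_2) = n(n + 2/3).
Evaluating step by step (a_0 = 1):
  n = 1: D(1) = 1(1 + 2/3) = 5/3; numerator = -2(1) = -2; a_1 = (-2)/(5/3) = -6/5
  n = 2: D(2) = 2(2 + 2/3) = 16/3; numerator = -2(-6/5) + 2(1) = 22/5; a_2 = (22/5)/(16/3) = 33/40
  n = 3: D(3) = 3(3 + 2/3) = 11; numerator = -2(33/40) + 2(-6/5) = -81/20; a_3 = (-81/20)/(11) = -81/220
  n = 4: D(4) = 4(4 + 2/3) = 56/3; numerator = -2(-81/220) + 2(33/40) = 105/44; a_4 = (105/44)/(56/3) = 45/352
  n = 5: D(5) = 5(5 + 2/3) = 85/3; numerator = -2(45/352) + 2(-81/220) = -873/880; a_5 = (-873/880)/(85/3) = -2619/74800

r = -2/3; a_0 = 1; a_1 = -6/5; a_2 = 33/40; a_3 = -81/220; a_4 = 45/352; a_5 = -2619/74800


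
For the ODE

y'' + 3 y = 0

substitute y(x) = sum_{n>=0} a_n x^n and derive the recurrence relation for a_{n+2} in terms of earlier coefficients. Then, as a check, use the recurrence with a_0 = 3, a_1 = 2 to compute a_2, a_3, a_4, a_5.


Substitute y = sum_n a_n x^n into y'' + (const) y = 0.
y''(x) = sum_{n>=0} (n+2)(n+1) a_{n+2} x^n.
The ODE becomes sum_n [(n+2)(n+1) a_{n+2} + 3 a_n] x^n = 0.
Setting each coefficient to zero gives the recurrence:
  (n+2)(n+1) a_{n+2} + 3 a_n = 0,
  a_{n+2} = -3 / ((n+1)(n+2)) a_n.

Check with a_0 = 3, a_1 = 2 (apply the recurrence for n = 0, 1, 2, 3): a_0 = 3, a_1 = 2, a_2 = -9/2, a_3 = -1, a_4 = 9/8, a_5 = 3/20.

a_{n+2} = -3/((n+1)(n+2)) * a_n; check: a_0 = 3, a_1 = 2, a_2 = -9/2, a_3 = -1, a_4 = 9/8, a_5 = 3/20


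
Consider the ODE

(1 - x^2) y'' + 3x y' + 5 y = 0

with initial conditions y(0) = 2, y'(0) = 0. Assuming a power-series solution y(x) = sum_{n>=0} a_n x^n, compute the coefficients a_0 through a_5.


Ansatz: y(x) = sum_{n>=0} a_n x^n, so y'(x) = sum_{n>=1} n a_n x^(n-1) and y''(x) = sum_{n>=2} n(n-1) a_n x^(n-2).
Substitute into P(x) y'' + Q(x) y' + R(x) y = 0 with P(x) = 1 - x^2, Q(x) = 3x, R(x) = 5, and match powers of x.
Initial conditions: a_0 = 2, a_1 = 0.
Setting the coefficient of each power of x to zero and solving order by order (substituting the coefficients already found):
  x^0: 2 a_2 + 5 a_0 = 0  ->  2 a_2 = -5 a_0 = -10  ->  a_2 = -5
  x^1: 6 a_3 + 8 a_1 = 0  ->  6 a_3 = -8 a_1 = 0  ->  a_3 = 0
  x^2: 12 a_4 + 9 a_2 = 0  ->  12 a_4 = -9 a_2 = 45  ->  a_4 = 15/4
  x^3: 20 a_5 + 8 a_3 = 0  ->  20 a_5 = -8 a_3 = 0  ->  a_5 = 0
Truncated series: y(x) = 2 - 5 x^2 + (15/4) x^4 + O(x^6).

a_0 = 2; a_1 = 0; a_2 = -5; a_3 = 0; a_4 = 15/4; a_5 = 0


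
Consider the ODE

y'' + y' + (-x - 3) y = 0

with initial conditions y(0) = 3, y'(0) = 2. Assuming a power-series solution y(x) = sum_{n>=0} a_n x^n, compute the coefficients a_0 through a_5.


Ansatz: y(x) = sum_{n>=0} a_n x^n, so y'(x) = sum_{n>=1} n a_n x^(n-1) and y''(x) = sum_{n>=2} n(n-1) a_n x^(n-2).
Substitute into P(x) y'' + Q(x) y' + R(x) y = 0 with P(x) = 1, Q(x) = 1, R(x) = -x - 3, and match powers of x.
Initial conditions: a_0 = 3, a_1 = 2.
Setting the coefficient of each power of x to zero and solving order by order (substituting the coefficients already found):
  x^0: 2 a_2 + a_1 - 3 a_0 = 0  ->  2 a_2 = -a_1 + 3 a_0 = 7  ->  a_2 = 7/2
  x^1: 6 a_3 + 2 a_2 - 3 a_1 - a_0 = 0  ->  6 a_3 = -2 a_2 + 3 a_1 + a_0 = 2  ->  a_3 = 1/3
  x^2: 12 a_4 + 3 a_3 - 3 a_2 - a_1 = 0  ->  12 a_4 = -3 a_3 + 3 a_2 + a_1 = 23/2  ->  a_4 = 23/24
  x^3: 20 a_5 + 4 a_4 - 3 a_3 - a_2 = 0  ->  20 a_5 = -4 a_4 + 3 a_3 + a_2 = 2/3  ->  a_5 = 1/30
Truncated series: y(x) = 3 + 2 x + (7/2) x^2 + (1/3) x^3 + (23/24) x^4 + (1/30) x^5 + O(x^6).

a_0 = 3; a_1 = 2; a_2 = 7/2; a_3 = 1/3; a_4 = 23/24; a_5 = 1/30


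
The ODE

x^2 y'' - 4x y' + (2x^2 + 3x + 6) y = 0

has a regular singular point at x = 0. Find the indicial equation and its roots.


Divide by x^2 to reach normal form y'' + P_1(x) y' + P_2(x) y = 0 with P_1(x) = -4/x and P_2(x) = 2 + 3/x + 6/x^2.
x = 0 is a singular point because the y'-coefficient -4/x has a pole at x = 0 and the y-coefficient 2 + 3/x + 6/x^2 has a pole at x = 0.
It is a regular singular point because x P_1(x) = p(x) = -4 and x^2 P_2(x) = q(x) = 2x^2 + 3x + 6 are polynomials, hence analytic at x = 0.
p(0) = -4,  q(0) = 6.
Indicial equation: r(r-1) + p(0) r + q(0) = 0, i.e. r^2 + (p(0) - 1) r + q(0) = 0, i.e. r^2 - 5 r + 6 = 0.
Discriminant: (-5)^2 - 4(6) = 1, so r = (5 ± 1)/2.
Solving: r_1 = 3, r_2 = 2.

indicial: r^2 - 5 r + 6 = 0; roots r_1 = 3, r_2 = 2


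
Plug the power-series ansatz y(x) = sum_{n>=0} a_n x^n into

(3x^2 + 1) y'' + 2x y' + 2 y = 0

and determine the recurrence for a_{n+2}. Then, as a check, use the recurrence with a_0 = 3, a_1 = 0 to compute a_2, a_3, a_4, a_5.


Substitute y = sum_n a_n x^n.
(1 + 3 x^2) y'' contributes (n+2)(n+1) a_{n+2} + 3 n(n-1) a_n at x^n.
2 x y'(x) contributes 2 n a_n at x^n.
2 y(x) contributes 2 a_n at x^n.
Matching x^n: (n+2)(n+1) a_{n+2} + (3 n(n-1) + 2 n + 2) a_n = 0.
Thus a_{n+2} = (-3 n(n-1) - 2 n - 2) / ((n+1)(n+2)) * a_n.

Check with a_0 = 3, a_1 = 0 (apply the recurrence for n = 0, 1, 2, 3): a_0 = 3, a_1 = 0, a_2 = -3, a_3 = 0, a_4 = 3, a_5 = 0.

a_(n+2) = (-3 n(n-1) - 2 n - 2) / ((n+1)(n+2)) * a_n; check: a_0 = 3, a_1 = 0, a_2 = -3, a_3 = 0, a_4 = 3, a_5 = 0


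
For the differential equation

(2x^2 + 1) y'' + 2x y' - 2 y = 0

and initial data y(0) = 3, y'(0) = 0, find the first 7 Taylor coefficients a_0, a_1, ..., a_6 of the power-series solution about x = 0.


Ansatz: y(x) = sum_{n>=0} a_n x^n, so y'(x) = sum_{n>=1} n a_n x^(n-1) and y''(x) = sum_{n>=2} n(n-1) a_n x^(n-2).
Substitute into P(x) y'' + Q(x) y' + R(x) y = 0 with P(x) = 2x^2 + 1, Q(x) = 2x, R(x) = -2, and match powers of x.
Initial conditions: a_0 = 3, a_1 = 0.
Setting the coefficient of each power of x to zero and solving order by order (substituting the coefficients already found):
  x^0: 2 a_2 - 2 a_0 = 0  ->  2 a_2 = 2 a_0 = 6  ->  a_2 = 3
  x^1: 6 a_3 = 0  ->  a_3 = 0
  x^2: 12 a_4 + 6 a_2 = 0  ->  12 a_4 = -6 a_2 = -18  ->  a_4 = -3/2
  x^3: 20 a_5 + 16 a_3 = 0  ->  20 a_5 = -16 a_3 = 0  ->  a_5 = 0
  x^4: 30 a_6 + 30 a_4 = 0  ->  30 a_6 = -30 a_4 = 45  ->  a_6 = 3/2
Truncated series: y(x) = 3 + 3 x^2 - (3/2) x^4 + (3/2) x^6 + O(x^7).

a_0 = 3; a_1 = 0; a_2 = 3; a_3 = 0; a_4 = -3/2; a_5 = 0; a_6 = 3/2


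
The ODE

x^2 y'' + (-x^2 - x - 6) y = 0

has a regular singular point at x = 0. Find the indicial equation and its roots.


Divide by x^2 to reach normal form y'' + P_1(x) y' + P_2(x) y = 0 with P_1(x) = 0 and P_2(x) = -1 - 1/x - 6/x^2.
x = 0 is a singular point because the y-coefficient -1 - 1/x - 6/x^2 has a pole at x = 0.
It is a regular singular point because x P_1(x) = p(x) = 0 and x^2 P_2(x) = q(x) = -x^2 - x - 6 are polynomials, hence analytic at x = 0.
p(0) = 0,  q(0) = -6.
Indicial equation: r(r-1) + p(0) r + q(0) = 0, i.e. r^2 + (p(0) - 1) r + q(0) = 0, i.e. r^2 - 1 r - 6 = 0.
Discriminant: (-1)^2 - 4(-6) = 25, so r = (1 ± 5)/2.
Solving: r_1 = 3, r_2 = -2.

indicial: r^2 - 1 r - 6 = 0; roots r_1 = 3, r_2 = -2


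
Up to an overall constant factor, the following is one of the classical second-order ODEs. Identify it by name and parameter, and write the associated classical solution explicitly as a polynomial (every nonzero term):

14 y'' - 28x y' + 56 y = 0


All three coefficients share the factor 14; dividing through by 14 gives  y'' - 2x y' + 4 y = 0.
This matches the Hermite equation y'' - 2x y' + 2n y = 0 with 2n = 4, so n = 2; the polynomial solution is H_2(x).
With y = sum_k a_k x^k, matching x^k gives (k+2)(k+1) a_{k+2} = 2(k - n) a_k = 2(k - 2) a_k. The right side vanishes at k = 2, so the series with the parity of 2 terminates at degree 2.
Standard normalization: leading coefficient of H_n is 2^n, so a_2 = 2^2 = 4. Work downward with a_k = (k+1)(k+2) a_{k+2} / (2(k - n)):
  a_0 = (1)(2)(4) / (2(0 - 2)) = 8/(-4) = -2
Hence H_2(x) = 4 x^2 - 2.

H_2(x); series = 4 x^2 - 2


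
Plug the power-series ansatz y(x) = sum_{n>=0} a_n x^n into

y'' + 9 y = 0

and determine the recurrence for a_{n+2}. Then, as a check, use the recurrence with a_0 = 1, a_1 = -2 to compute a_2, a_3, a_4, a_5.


Substitute y = sum_n a_n x^n into y'' + (const) y = 0.
y''(x) = sum_{n>=0} (n+2)(n+1) a_{n+2} x^n.
The ODE becomes sum_n [(n+2)(n+1) a_{n+2} + 9 a_n] x^n = 0.
Setting each coefficient to zero gives the recurrence:
  (n+2)(n+1) a_{n+2} + 9 a_n = 0,
  a_{n+2} = -9 / ((n+1)(n+2)) a_n.

Check with a_0 = 1, a_1 = -2 (apply the recurrence for n = 0, 1, 2, 3): a_0 = 1, a_1 = -2, a_2 = -9/2, a_3 = 3, a_4 = 27/8, a_5 = -27/20.

a_{n+2} = -9/((n+1)(n+2)) * a_n; check: a_0 = 1, a_1 = -2, a_2 = -9/2, a_3 = 3, a_4 = 27/8, a_5 = -27/20


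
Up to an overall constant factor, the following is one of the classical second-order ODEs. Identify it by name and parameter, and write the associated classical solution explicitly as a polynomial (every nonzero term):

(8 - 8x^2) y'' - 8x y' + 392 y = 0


All three coefficients share the factor 8; dividing through by 8 gives  (1 - x^2) y'' - x y' + 49 y = 0.
This matches the Chebyshev equation (1 - x^2) y'' - x y' + n^2 y = 0 (note the -x y' term, not -2x y') with n^2 = 49, so n = 7; the polynomial solution is T_7(x).
With y = sum_k a_k x^k, matching x^k gives (k+2)(k+1) a_{k+2} = (k^2 - n^2) a_k = (k - 7)(k + 7) a_k. The right side vanishes at k = 7, so the series with the parity of 7 terminates at degree 7.
Standard normalization: leading coefficient of T_n is 2^(n-1), so a_7 = 2^6 = 64. Work downward with a_k = (k+1)(k+2) a_{k+2} / ((k - 7)(k + 7)):
  a_5 = (6)(7)(64) / ((5 - 7)(5 + 7)) = 2688/(-24) = -112
  a_3 = (4)(5)(-112) / ((3 - 7)(3 + 7)) = -2240/(-40) = 56
  a_1 = (2)(3)(56) / ((1 - 7)(1 + 7)) = 336/(-48) = -7
Hence T_7(x) = 64 x^7 - 112 x^5 + 56 x^3 - 7 x.

T_7(x); series = 64 x^7 - 112 x^5 + 56 x^3 - 7 x


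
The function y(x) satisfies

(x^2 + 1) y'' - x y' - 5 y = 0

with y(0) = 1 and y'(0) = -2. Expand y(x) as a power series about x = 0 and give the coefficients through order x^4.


Ansatz: y(x) = sum_{n>=0} a_n x^n, so y'(x) = sum_{n>=1} n a_n x^(n-1) and y''(x) = sum_{n>=2} n(n-1) a_n x^(n-2).
Substitute into P(x) y'' + Q(x) y' + R(x) y = 0 with P(x) = x^2 + 1, Q(x) = -x, R(x) = -5, and match powers of x.
Initial conditions: a_0 = 1, a_1 = -2.
Setting the coefficient of each power of x to zero and solving order by order (substituting the coefficients already found):
  x^0: 2 a_2 - 5 a_0 = 0  ->  2 a_2 = 5 a_0 = 5  ->  a_2 = 5/2
  x^1: 6 a_3 - 6 a_1 = 0  ->  6 a_3 = 6 a_1 = -12  ->  a_3 = -2
  x^2: 12 a_4 - 5 a_2 = 0  ->  12 a_4 = 5 a_2 = 25/2  ->  a_4 = 25/24
Truncated series: y(x) = 1 - 2 x + (5/2) x^2 - 2 x^3 + (25/24) x^4 + O(x^5).

a_0 = 1; a_1 = -2; a_2 = 5/2; a_3 = -2; a_4 = 25/24


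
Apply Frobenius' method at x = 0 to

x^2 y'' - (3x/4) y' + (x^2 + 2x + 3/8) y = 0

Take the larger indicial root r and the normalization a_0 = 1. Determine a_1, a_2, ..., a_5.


Write in Frobenius form y'' + (p(x)/x) y' + (q(x)/x^2) y = 0:
  p(x) = -3/4,  q(x) = x^2 + 2x + 3/8.
Indicial equation: r(r-1) + (-3/4) r + (3/8) = 0 -> roots r_1 = 3/2, r_2 = 1/4.
Take r = r_1 = 3/2. Let y(x) = x^r sum_{n>=0} a_n x^n with a_0 = 1.
Substitute y = x^r sum a_n x^n and match x^{r+n}. The recurrence is
  D(n) a_n + 2 a_{n-1} + 1 a_{n-2} = 0,  where D(n) = (r+n)(r+n-1) + (-3/4)(r+n) + (3/8).
  a_n = [-2 a_{n-1} - 1 a_{n-2}] / D(n).
Since the indicial polynomial factors as (r - r_1)(r - r_2), D(n) = (r_1 + n - r_1)(r_1 + n - r_2) = n(n + 5/4).
Evaluating step by step (a_0 = 1):
  n = 1: D(1) = 1(1 + 5/4) = 9/4; numerator = -2(1) = -2; a_1 = (-2)/(9/4) = -8/9
  n = 2: D(2) = 2(2 + 5/4) = 13/2; numerator = -2(-8/9) - 1(1) = 7/9; a_2 = (7/9)/(13/2) = 14/117
  n = 3: D(3) = 3(3 + 5/4) = 51/4; numerator = -2(14/117) - 1(-8/9) = 76/117; a_3 = (76/117)/(51/4) = 304/5967
  n = 4: D(4) = 4(4 + 5/4) = 21; numerator = -2(304/5967) - 1(14/117) = -1322/5967; a_4 = (-1322/5967)/(21) = -1322/125307
  n = 5: D(5) = 5(5 + 5/4) = 125/4; numerator = -2(-1322/125307) - 1(304/5967) = -220/7371; a_5 = (-220/7371)/(125/4) = -176/184275

r = 3/2; a_0 = 1; a_1 = -8/9; a_2 = 14/117; a_3 = 304/5967; a_4 = -1322/125307; a_5 = -176/184275


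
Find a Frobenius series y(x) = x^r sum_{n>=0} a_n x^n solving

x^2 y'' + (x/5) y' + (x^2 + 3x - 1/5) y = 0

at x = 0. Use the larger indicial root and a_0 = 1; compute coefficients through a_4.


Write in Frobenius form y'' + (p(x)/x) y' + (q(x)/x^2) y = 0:
  p(x) = 1/5,  q(x) = x^2 + 3x - 1/5.
Indicial equation: r(r-1) + (1/5) r + (-1/5) = 0 -> roots r_1 = 1, r_2 = -1/5.
Take r = r_1 = 1. Let y(x) = x^r sum_{n>=0} a_n x^n with a_0 = 1.
Substitute y = x^r sum a_n x^n and match x^{r+n}. The recurrence is
  D(n) a_n + 3 a_{n-1} + 1 a_{n-2} = 0,  where D(n) = (r+n)(r+n-1) + (1/5)(r+n) + (-1/5).
  a_n = [-3 a_{n-1} - 1 a_{n-2}] / D(n).
Since the indicial polynomial factors as (r - r_1)(r - r_2), D(n) = (r_1 + n - r_1)(r_1 + n - r_2) = n(n + 6/5).
Evaluating step by step (a_0 = 1):
  n = 1: D(1) = 1(1 + 6/5) = 11/5; numerator = -3(1) = -3; a_1 = (-3)/(11/5) = -15/11
  n = 2: D(2) = 2(2 + 6/5) = 32/5; numerator = -3(-15/11) - 1(1) = 34/11; a_2 = (34/11)/(32/5) = 85/176
  n = 3: D(3) = 3(3 + 6/5) = 63/5; numerator = -3(85/176) - 1(-15/11) = -15/176; a_3 = (-15/176)/(63/5) = -25/3696
  n = 4: D(4) = 4(4 + 6/5) = 104/5; numerator = -3(-25/3696) - 1(85/176) = -285/616; a_4 = (-285/616)/(104/5) = -1425/64064

r = 1; a_0 = 1; a_1 = -15/11; a_2 = 85/176; a_3 = -25/3696; a_4 = -1425/64064


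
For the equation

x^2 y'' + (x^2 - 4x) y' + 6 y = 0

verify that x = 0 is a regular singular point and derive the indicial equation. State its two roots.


Divide by x^2 to reach normal form y'' + P_1(x) y' + P_2(x) y = 0 with P_1(x) = 1 - 4/x and P_2(x) = 6/x^2.
x = 0 is a singular point because the y'-coefficient 1 - 4/x has a pole at x = 0 and the y-coefficient 6/x^2 has a pole at x = 0.
It is a regular singular point because x P_1(x) = p(x) = x - 4 and x^2 P_2(x) = q(x) = 6 are polynomials, hence analytic at x = 0.
p(0) = -4,  q(0) = 6.
Indicial equation: r(r-1) + p(0) r + q(0) = 0, i.e. r^2 + (p(0) - 1) r + q(0) = 0, i.e. r^2 - 5 r + 6 = 0.
Discriminant: (-5)^2 - 4(6) = 1, so r = (5 ± 1)/2.
Solving: r_1 = 3, r_2 = 2.

indicial: r^2 - 5 r + 6 = 0; roots r_1 = 3, r_2 = 2


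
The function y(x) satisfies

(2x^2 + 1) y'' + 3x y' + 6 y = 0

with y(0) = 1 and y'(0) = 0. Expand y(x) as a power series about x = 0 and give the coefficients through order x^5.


Ansatz: y(x) = sum_{n>=0} a_n x^n, so y'(x) = sum_{n>=1} n a_n x^(n-1) and y''(x) = sum_{n>=2} n(n-1) a_n x^(n-2).
Substitute into P(x) y'' + Q(x) y' + R(x) y = 0 with P(x) = 2x^2 + 1, Q(x) = 3x, R(x) = 6, and match powers of x.
Initial conditions: a_0 = 1, a_1 = 0.
Setting the coefficient of each power of x to zero and solving order by order (substituting the coefficients already found):
  x^0: 2 a_2 + 6 a_0 = 0  ->  2 a_2 = -6 a_0 = -6  ->  a_2 = -3
  x^1: 6 a_3 + 9 a_1 = 0  ->  6 a_3 = -9 a_1 = 0  ->  a_3 = 0
  x^2: 12 a_4 + 16 a_2 = 0  ->  12 a_4 = -16 a_2 = 48  ->  a_4 = 4
  x^3: 20 a_5 + 27 a_3 = 0  ->  20 a_5 = -27 a_3 = 0  ->  a_5 = 0
Truncated series: y(x) = 1 - 3 x^2 + 4 x^4 + O(x^6).

a_0 = 1; a_1 = 0; a_2 = -3; a_3 = 0; a_4 = 4; a_5 = 0


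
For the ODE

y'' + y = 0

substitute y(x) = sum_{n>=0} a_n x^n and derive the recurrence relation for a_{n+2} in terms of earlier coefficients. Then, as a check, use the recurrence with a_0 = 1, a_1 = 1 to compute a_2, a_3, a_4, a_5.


Substitute y = sum_n a_n x^n into y'' + (const) y = 0.
y''(x) = sum_{n>=0} (n+2)(n+1) a_{n+2} x^n.
The ODE becomes sum_n [(n+2)(n+1) a_{n+2} + 1 a_n] x^n = 0.
Setting each coefficient to zero gives the recurrence:
  (n+2)(n+1) a_{n+2} + 1 a_n = 0,
  a_{n+2} = -1 / ((n+1)(n+2)) a_n.

Check with a_0 = 1, a_1 = 1 (apply the recurrence for n = 0, 1, 2, 3): a_0 = 1, a_1 = 1, a_2 = -1/2, a_3 = -1/6, a_4 = 1/24, a_5 = 1/120.

a_{n+2} = -1/((n+1)(n+2)) * a_n; check: a_0 = 1, a_1 = 1, a_2 = -1/2, a_3 = -1/6, a_4 = 1/24, a_5 = 1/120


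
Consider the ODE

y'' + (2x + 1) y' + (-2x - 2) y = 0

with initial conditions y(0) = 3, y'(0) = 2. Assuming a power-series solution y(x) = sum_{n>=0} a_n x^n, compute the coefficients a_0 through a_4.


Ansatz: y(x) = sum_{n>=0} a_n x^n, so y'(x) = sum_{n>=1} n a_n x^(n-1) and y''(x) = sum_{n>=2} n(n-1) a_n x^(n-2).
Substitute into P(x) y'' + Q(x) y' + R(x) y = 0 with P(x) = 1, Q(x) = 2x + 1, R(x) = -2x - 2, and match powers of x.
Initial conditions: a_0 = 3, a_1 = 2.
Setting the coefficient of each power of x to zero and solving order by order (substituting the coefficients already found):
  x^0: 2 a_2 + a_1 - 2 a_0 = 0  ->  2 a_2 = -a_1 + 2 a_0 = 4  ->  a_2 = 2
  x^1: 6 a_3 + 2 a_2 - 2 a_0 = 0  ->  6 a_3 = -2 a_2 + 2 a_0 = 2  ->  a_3 = 1/3
  x^2: 12 a_4 + 3 a_3 + 2 a_2 - 2 a_1 = 0  ->  12 a_4 = -3 a_3 - 2 a_2 + 2 a_1 = -1  ->  a_4 = -1/12
Truncated series: y(x) = 3 + 2 x + 2 x^2 + (1/3) x^3 - (1/12) x^4 + O(x^5).

a_0 = 3; a_1 = 2; a_2 = 2; a_3 = 1/3; a_4 = -1/12


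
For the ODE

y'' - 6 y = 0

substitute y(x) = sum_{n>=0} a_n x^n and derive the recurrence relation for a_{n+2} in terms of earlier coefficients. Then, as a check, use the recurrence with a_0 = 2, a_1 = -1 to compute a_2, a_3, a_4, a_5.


Substitute y = sum_n a_n x^n into y'' + (const) y = 0.
y''(x) = sum_{n>=0} (n+2)(n+1) a_{n+2} x^n.
The ODE becomes sum_n [(n+2)(n+1) a_{n+2} - 6 a_n] x^n = 0.
Setting each coefficient to zero gives the recurrence:
  (n+2)(n+1) a_{n+2} - 6 a_n = 0,
  a_{n+2} = 6 / ((n+1)(n+2)) a_n.

Check with a_0 = 2, a_1 = -1 (apply the recurrence for n = 0, 1, 2, 3): a_0 = 2, a_1 = -1, a_2 = 6, a_3 = -1, a_4 = 3, a_5 = -3/10.

a_{n+2} = 6/((n+1)(n+2)) * a_n; check: a_0 = 2, a_1 = -1, a_2 = 6, a_3 = -1, a_4 = 3, a_5 = -3/10


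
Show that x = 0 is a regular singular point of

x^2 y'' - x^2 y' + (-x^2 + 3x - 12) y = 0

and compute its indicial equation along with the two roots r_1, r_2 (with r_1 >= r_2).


Divide by x^2 to reach normal form y'' + P_1(x) y' + P_2(x) y = 0 with P_1(x) = -1 and P_2(x) = -1 + 3/x - 12/x^2.
x = 0 is a singular point because the y-coefficient -1 + 3/x - 12/x^2 has a pole at x = 0.
It is a regular singular point because x P_1(x) = p(x) = -x and x^2 P_2(x) = q(x) = -x^2 + 3x - 12 are polynomials, hence analytic at x = 0.
p(0) = 0,  q(0) = -12.
Indicial equation: r(r-1) + p(0) r + q(0) = 0, i.e. r^2 + (p(0) - 1) r + q(0) = 0, i.e. r^2 - 1 r - 12 = 0.
Discriminant: (-1)^2 - 4(-12) = 49, so r = (1 ± 7)/2.
Solving: r_1 = 4, r_2 = -3.

indicial: r^2 - 1 r - 12 = 0; roots r_1 = 4, r_2 = -3


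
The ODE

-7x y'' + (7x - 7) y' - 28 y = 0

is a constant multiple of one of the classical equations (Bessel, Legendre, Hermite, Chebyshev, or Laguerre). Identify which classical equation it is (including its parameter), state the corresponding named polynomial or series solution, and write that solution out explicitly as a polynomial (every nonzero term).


All three coefficients share the factor -7; dividing through by -7 gives  x y'' + (1 - x) y' + 4 y = 0.
This matches the Laguerre equation x y'' + (1 - x) y' + n y = 0 with n = 4; the polynomial solution is L_4(x).
With y = sum_k a_k x^k, matching x^k gives (k+1)k a_{k+1} + (k+1) a_{k+1} - k a_k + n a_k = 0, i.e. (k+1)^2 a_{k+1} = (k - n) a_k = (k - 4) a_k. The right side vanishes at k = 4, so the series terminates at degree 4.
Standard normalization L_n(0) = 1 gives a_0 = 1. Work upward with a_{k+1} = (k - 4) a_k / (k+1)^2:
  a_1 = (0 - 4)(1) / 1^2 = -4/1 = -4
  a_2 = (1 - 4)(-4) / 2^2 = 12/4 = 3
  a_3 = (2 - 4)(3) / 3^2 = -6/9 = -2/3
  a_4 = (3 - 4)(-2/3) / 4^2 = (2/3)/16 = 1/24
Hence L_4(x) = x^4/24 - 2 x^3/3 + 3 x^2 - 4 x + 1.

L_4(x); series = x^4/24 - 2 x^3/3 + 3 x^2 - 4 x + 1


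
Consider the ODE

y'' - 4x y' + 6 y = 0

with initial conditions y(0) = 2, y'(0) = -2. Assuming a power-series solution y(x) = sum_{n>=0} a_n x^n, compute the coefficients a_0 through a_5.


Ansatz: y(x) = sum_{n>=0} a_n x^n, so y'(x) = sum_{n>=1} n a_n x^(n-1) and y''(x) = sum_{n>=2} n(n-1) a_n x^(n-2).
Substitute into P(x) y'' + Q(x) y' + R(x) y = 0 with P(x) = 1, Q(x) = -4x, R(x) = 6, and match powers of x.
Initial conditions: a_0 = 2, a_1 = -2.
Setting the coefficient of each power of x to zero and solving order by order (substituting the coefficients already found):
  x^0: 2 a_2 + 6 a_0 = 0  ->  2 a_2 = -6 a_0 = -12  ->  a_2 = -6
  x^1: 6 a_3 + 2 a_1 = 0  ->  6 a_3 = -2 a_1 = 4  ->  a_3 = 2/3
  x^2: 12 a_4 - 2 a_2 = 0  ->  12 a_4 = 2 a_2 = -12  ->  a_4 = -1
  x^3: 20 a_5 - 6 a_3 = 0  ->  20 a_5 = 6 a_3 = 4  ->  a_5 = 1/5
Truncated series: y(x) = 2 - 2 x - 6 x^2 + (2/3) x^3 - x^4 + (1/5) x^5 + O(x^6).

a_0 = 2; a_1 = -2; a_2 = -6; a_3 = 2/3; a_4 = -1; a_5 = 1/5


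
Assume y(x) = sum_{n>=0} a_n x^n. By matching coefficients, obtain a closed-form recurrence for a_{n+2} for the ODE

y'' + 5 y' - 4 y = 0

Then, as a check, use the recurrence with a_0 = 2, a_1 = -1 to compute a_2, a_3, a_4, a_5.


Substitute y = sum_n a_n x^n.
y''(x) has coefficient (n+2)(n+1) a_{n+2} at x^n;
5 y'(x) has coefficient 5 (n+1) a_{n+1} at x^n;
-4 y(x) has coefficient -4 a_n at x^n.
Matching x^n: (n+2)(n+1) a_{n+2} + 5 (n+1) a_{n+1} - 4 a_n = 0.
Thus a_{n+2} = [-5 (n+1) a_{n+1} + 4 a_n] / ((n+1)(n+2)).

Check with a_0 = 2, a_1 = -1 (apply the recurrence for n = 0, 1, 2, 3): a_0 = 2, a_1 = -1, a_2 = 13/2, a_3 = -23/2, a_4 = 397/24, a_5 = -2261/120.

a_(n+2) = [-5 (n+1) a_(n+1) + 4 a_n] / ((n+1)(n+2)); check: a_0 = 2, a_1 = -1, a_2 = 13/2, a_3 = -23/2, a_4 = 397/24, a_5 = -2261/120


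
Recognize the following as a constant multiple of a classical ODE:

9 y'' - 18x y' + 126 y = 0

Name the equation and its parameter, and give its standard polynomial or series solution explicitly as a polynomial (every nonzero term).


All three coefficients share the factor 9; dividing through by 9 gives  y'' - 2x y' + 14 y = 0.
This matches the Hermite equation y'' - 2x y' + 2n y = 0 with 2n = 14, so n = 7; the polynomial solution is H_7(x).
With y = sum_k a_k x^k, matching x^k gives (k+2)(k+1) a_{k+2} = 2(k - n) a_k = 2(k - 7) a_k. The right side vanishes at k = 7, so the series with the parity of 7 terminates at degree 7.
Standard normalization: leading coefficient of H_n is 2^n, so a_7 = 2^7 = 128. Work downward with a_k = (k+1)(k+2) a_{k+2} / (2(k - n)):
  a_5 = (6)(7)(128) / (2(5 - 7)) = 5376/(-4) = -1344
  a_3 = (4)(5)(-1344) / (2(3 - 7)) = -26880/(-8) = 3360
  a_1 = (2)(3)(3360) / (2(1 - 7)) = 20160/(-12) = -1680
Hence H_7(x) = 128 x^7 - 1344 x^5 + 3360 x^3 - 1680 x.

H_7(x); series = 128 x^7 - 1344 x^5 + 3360 x^3 - 1680 x


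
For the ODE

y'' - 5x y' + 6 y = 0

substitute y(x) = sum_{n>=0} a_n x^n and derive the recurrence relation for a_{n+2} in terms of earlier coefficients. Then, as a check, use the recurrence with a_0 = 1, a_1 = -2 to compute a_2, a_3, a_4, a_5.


Substitute y = sum_n a_n x^n.
y''(x) has coefficient (n+2)(n+1) a_{n+2} at x^n;
-5 x y'(x) has coefficient -5 n a_n at x^n (shift);
6 y(x) has coefficient 6 a_n at x^n.
Matching x^n: (n+2)(n+1) a_{n+2} + (-5n + 6) a_n = 0.
Thus a_{n+2} = (5n - 6) / ((n+1)(n+2)) * a_n.

Check with a_0 = 1, a_1 = -2 (apply the recurrence for n = 0, 1, 2, 3): a_0 = 1, a_1 = -2, a_2 = -3, a_3 = 1/3, a_4 = -1, a_5 = 3/20.

a_(n+2) = (5n - 6) / ((n+1)(n+2)) * a_n; check: a_0 = 1, a_1 = -2, a_2 = -3, a_3 = 1/3, a_4 = -1, a_5 = 3/20


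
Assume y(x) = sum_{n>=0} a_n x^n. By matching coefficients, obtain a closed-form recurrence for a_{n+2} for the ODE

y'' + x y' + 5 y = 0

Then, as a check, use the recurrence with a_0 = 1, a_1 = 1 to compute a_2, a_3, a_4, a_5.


Substitute y = sum_n a_n x^n.
y''(x) has coefficient (n+2)(n+1) a_{n+2} at x^n;
x y'(x) has coefficient n a_n at x^n (shift);
5 y(x) has coefficient 5 a_n at x^n.
Matching x^n: (n+2)(n+1) a_{n+2} + (n + 5) a_n = 0.
Thus a_{n+2} = (-n - 5) / ((n+1)(n+2)) * a_n.

Check with a_0 = 1, a_1 = 1 (apply the recurrence for n = 0, 1, 2, 3): a_0 = 1, a_1 = 1, a_2 = -5/2, a_3 = -1, a_4 = 35/24, a_5 = 2/5.

a_(n+2) = (-n - 5) / ((n+1)(n+2)) * a_n; check: a_0 = 1, a_1 = 1, a_2 = -5/2, a_3 = -1, a_4 = 35/24, a_5 = 2/5


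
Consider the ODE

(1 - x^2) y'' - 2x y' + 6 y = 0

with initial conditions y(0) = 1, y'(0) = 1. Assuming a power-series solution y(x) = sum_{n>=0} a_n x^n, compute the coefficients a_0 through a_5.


Ansatz: y(x) = sum_{n>=0} a_n x^n, so y'(x) = sum_{n>=1} n a_n x^(n-1) and y''(x) = sum_{n>=2} n(n-1) a_n x^(n-2).
Substitute into P(x) y'' + Q(x) y' + R(x) y = 0 with P(x) = 1 - x^2, Q(x) = -2x, R(x) = 6, and match powers of x.
Initial conditions: a_0 = 1, a_1 = 1.
Setting the coefficient of each power of x to zero and solving order by order (substituting the coefficients already found):
  x^0: 2 a_2 + 6 a_0 = 0  ->  2 a_2 = -6 a_0 = -6  ->  a_2 = -3
  x^1: 6 a_3 + 4 a_1 = 0  ->  6 a_3 = -4 a_1 = -4  ->  a_3 = -2/3
  x^2: 12 a_4 = 0  ->  a_4 = 0
  x^3: 20 a_5 - 6 a_3 = 0  ->  20 a_5 = 6 a_3 = -4  ->  a_5 = -1/5
Truncated series: y(x) = 1 + x - 3 x^2 - (2/3) x^3 - (1/5) x^5 + O(x^6).

a_0 = 1; a_1 = 1; a_2 = -3; a_3 = -2/3; a_4 = 0; a_5 = -1/5


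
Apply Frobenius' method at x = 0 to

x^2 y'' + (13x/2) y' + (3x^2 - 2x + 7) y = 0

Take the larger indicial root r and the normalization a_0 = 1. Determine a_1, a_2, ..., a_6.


Write in Frobenius form y'' + (p(x)/x) y' + (q(x)/x^2) y = 0:
  p(x) = 13/2,  q(x) = 3x^2 - 2x + 7.
Indicial equation: r(r-1) + (13/2) r + (7) = 0 -> roots r_1 = -2, r_2 = -7/2.
Take r = r_1 = -2. Let y(x) = x^r sum_{n>=0} a_n x^n with a_0 = 1.
Substitute y = x^r sum a_n x^n and match x^{r+n}. The recurrence is
  D(n) a_n - 2 a_{n-1} + 3 a_{n-2} = 0,  where D(n) = (r+n)(r+n-1) + (13/2)(r+n) + (7).
  a_n = [2 a_{n-1} - 3 a_{n-2}] / D(n).
Since the indicial polynomial factors as (r - r_1)(r - r_2), D(n) = (r_1 + n - r_1)(r_1 + n - r_2) = n(n + 3/2).
Evaluating step by step (a_0 = 1):
  n = 1: D(1) = 1(1 + 3/2) = 5/2; numerator = 2(1) = 2; a_1 = (2)/(5/2) = 4/5
  n = 2: D(2) = 2(2 + 3/2) = 7; numerator = 2(4/5) - 3(1) = -7/5; a_2 = (-7/5)/(7) = -1/5
  n = 3: D(3) = 3(3 + 3/2) = 27/2; numerator = 2(-1/5) - 3(4/5) = -14/5; a_3 = (-14/5)/(27/2) = -28/135
  n = 4: D(4) = 4(4 + 3/2) = 22; numerator = 2(-28/135) - 3(-1/5) = 5/27; a_4 = (5/27)/(22) = 5/594
  n = 5: D(5) = 5(5 + 3/2) = 65/2; numerator = 2(5/594) - 3(-28/135) = 949/1485; a_5 = (949/1485)/(65/2) = 146/7425
  n = 6: D(6) = 6(6 + 3/2) = 45; numerator = 2(146/7425) - 3(5/594) = 19/1350; a_6 = (19/1350)/(45) = 19/60750

r = -2; a_0 = 1; a_1 = 4/5; a_2 = -1/5; a_3 = -28/135; a_4 = 5/594; a_5 = 146/7425; a_6 = 19/60750


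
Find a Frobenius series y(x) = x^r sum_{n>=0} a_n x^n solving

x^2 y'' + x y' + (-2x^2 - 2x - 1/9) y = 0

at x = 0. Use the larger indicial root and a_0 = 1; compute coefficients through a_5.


Write in Frobenius form y'' + (p(x)/x) y' + (q(x)/x^2) y = 0:
  p(x) = 1,  q(x) = -2x^2 - 2x - 1/9.
Indicial equation: r(r-1) + (1) r + (-1/9) = 0 -> roots r_1 = 1/3, r_2 = -1/3.
Take r = r_1 = 1/3. Let y(x) = x^r sum_{n>=0} a_n x^n with a_0 = 1.
Substitute y = x^r sum a_n x^n and match x^{r+n}. The recurrence is
  D(n) a_n - 2 a_{n-1} - 2 a_{n-2} = 0,  where D(n) = (r+n)(r+n-1) + (1)(r+n) + (-1/9).
  a_n = [2 a_{n-1} + 2 a_{n-2}] / D(n).
Since the indicial polynomial factors as (r - r_1)(r - r_2), D(n) = (r_1 + n - r_1)(r_1 + n - r_2) = n(n + 2/3).
Evaluating step by step (a_0 = 1):
  n = 1: D(1) = 1(1 + 2/3) = 5/3; numerator = 2(1) = 2; a_1 = (2)/(5/3) = 6/5
  n = 2: D(2) = 2(2 + 2/3) = 16/3; numerator = 2(6/5) + 2(1) = 22/5; a_2 = (22/5)/(16/3) = 33/40
  n = 3: D(3) = 3(3 + 2/3) = 11; numerator = 2(33/40) + 2(6/5) = 81/20; a_3 = (81/20)/(11) = 81/220
  n = 4: D(4) = 4(4 + 2/3) = 56/3; numerator = 2(81/220) + 2(33/40) = 105/44; a_4 = (105/44)/(56/3) = 45/352
  n = 5: D(5) = 5(5 + 2/3) = 85/3; numerator = 2(45/352) + 2(81/220) = 873/880; a_5 = (873/880)/(85/3) = 2619/74800

r = 1/3; a_0 = 1; a_1 = 6/5; a_2 = 33/40; a_3 = 81/220; a_4 = 45/352; a_5 = 2619/74800


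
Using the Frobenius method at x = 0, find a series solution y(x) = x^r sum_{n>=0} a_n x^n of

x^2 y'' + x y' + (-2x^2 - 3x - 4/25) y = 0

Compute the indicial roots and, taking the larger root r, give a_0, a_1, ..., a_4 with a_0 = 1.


Write in Frobenius form y'' + (p(x)/x) y' + (q(x)/x^2) y = 0:
  p(x) = 1,  q(x) = -2x^2 - 3x - 4/25.
Indicial equation: r(r-1) + (1) r + (-4/25) = 0 -> roots r_1 = 2/5, r_2 = -2/5.
Take r = r_1 = 2/5. Let y(x) = x^r sum_{n>=0} a_n x^n with a_0 = 1.
Substitute y = x^r sum a_n x^n and match x^{r+n}. The recurrence is
  D(n) a_n - 3 a_{n-1} - 2 a_{n-2} = 0,  where D(n) = (r+n)(r+n-1) + (1)(r+n) + (-4/25).
  a_n = [3 a_{n-1} + 2 a_{n-2}] / D(n).
Since the indicial polynomial factors as (r - r_1)(r - r_2), D(n) = (r_1 + n - r_1)(r_1 + n - r_2) = n(n + 4/5).
Evaluating step by step (a_0 = 1):
  n = 1: D(1) = 1(1 + 4/5) = 9/5; numerator = 3(1) = 3; a_1 = (3)/(9/5) = 5/3
  n = 2: D(2) = 2(2 + 4/5) = 28/5; numerator = 3(5/3) + 2(1) = 7; a_2 = (7)/(28/5) = 5/4
  n = 3: D(3) = 3(3 + 4/5) = 57/5; numerator = 3(5/4) + 2(5/3) = 85/12; a_3 = (85/12)/(57/5) = 425/684
  n = 4: D(4) = 4(4 + 4/5) = 96/5; numerator = 3(425/684) + 2(5/4) = 995/228; a_4 = (995/228)/(96/5) = 4975/21888

r = 2/5; a_0 = 1; a_1 = 5/3; a_2 = 5/4; a_3 = 425/684; a_4 = 4975/21888


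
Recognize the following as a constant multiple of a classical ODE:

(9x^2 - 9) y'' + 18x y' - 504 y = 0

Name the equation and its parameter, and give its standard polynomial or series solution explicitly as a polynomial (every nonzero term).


All three coefficients share the factor -9; dividing through by -9 gives  (1 - x^2) y'' - 2x y' + 56 y = 0.
This matches the Legendre equation (1 - x^2) y'' - 2x y' + n(n+1) y = 0 (note the -2x y' term) with n(n+1) = 56, so n = 7; the polynomial solution is P_7(x).
With y = sum_k a_k x^k, matching x^k gives (k+2)(k+1) a_{k+2} = [k(k+1) - n(n+1)] a_k = (k - 7)(k + 8) a_k. The right side vanishes at k = 7, so the series with the parity of 7 terminates at degree 7.
Standard normalization (P_n(1) = 1): leading coefficient (2n)!/(2^n (n!)^2) = 87178291200/(128*25401600) = 429/16, so a_7 = 429/16. Work downward with a_k = (k+1)(k+2) a_{k+2} / ((k - 7)(k + 8)):
  a_5 = (6)(7)(429/16) / ((5 - 7)(5 + 8)) = (9009/8)/(-26) = -693/16
  a_3 = (4)(5)(-693/16) / ((3 - 7)(3 + 8)) = (-3465/4)/(-44) = 315/16
  a_1 = (2)(3)(315/16) / ((1 - 7)(1 + 8)) = (945/8)/(-54) = -35/16
Hence P_7(x) = 429 x^7/16 - 693 x^5/16 + 315 x^3/16 - 35 x/16.

P_7(x); series = 429 x^7/16 - 693 x^5/16 + 315 x^3/16 - 35 x/16


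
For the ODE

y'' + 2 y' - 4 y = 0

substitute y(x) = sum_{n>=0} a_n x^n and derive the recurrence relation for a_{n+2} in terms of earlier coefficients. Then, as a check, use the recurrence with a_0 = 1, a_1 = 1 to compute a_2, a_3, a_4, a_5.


Substitute y = sum_n a_n x^n.
y''(x) has coefficient (n+2)(n+1) a_{n+2} at x^n;
2 y'(x) has coefficient 2 (n+1) a_{n+1} at x^n;
-4 y(x) has coefficient -4 a_n at x^n.
Matching x^n: (n+2)(n+1) a_{n+2} + 2 (n+1) a_{n+1} - 4 a_n = 0.
Thus a_{n+2} = [-2 (n+1) a_{n+1} + 4 a_n] / ((n+1)(n+2)).

Check with a_0 = 1, a_1 = 1 (apply the recurrence for n = 0, 1, 2, 3): a_0 = 1, a_1 = 1, a_2 = 1, a_3 = 0, a_4 = 1/3, a_5 = -2/15.

a_(n+2) = [-2 (n+1) a_(n+1) + 4 a_n] / ((n+1)(n+2)); check: a_0 = 1, a_1 = 1, a_2 = 1, a_3 = 0, a_4 = 1/3, a_5 = -2/15


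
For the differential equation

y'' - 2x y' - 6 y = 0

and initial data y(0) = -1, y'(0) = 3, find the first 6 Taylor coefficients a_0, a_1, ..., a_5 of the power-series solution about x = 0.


Ansatz: y(x) = sum_{n>=0} a_n x^n, so y'(x) = sum_{n>=1} n a_n x^(n-1) and y''(x) = sum_{n>=2} n(n-1) a_n x^(n-2).
Substitute into P(x) y'' + Q(x) y' + R(x) y = 0 with P(x) = 1, Q(x) = -2x, R(x) = -6, and match powers of x.
Initial conditions: a_0 = -1, a_1 = 3.
Setting the coefficient of each power of x to zero and solving order by order (substituting the coefficients already found):
  x^0: 2 a_2 - 6 a_0 = 0  ->  2 a_2 = 6 a_0 = -6  ->  a_2 = -3
  x^1: 6 a_3 - 8 a_1 = 0  ->  6 a_3 = 8 a_1 = 24  ->  a_3 = 4
  x^2: 12 a_4 - 10 a_2 = 0  ->  12 a_4 = 10 a_2 = -30  ->  a_4 = -5/2
  x^3: 20 a_5 - 12 a_3 = 0  ->  20 a_5 = 12 a_3 = 48  ->  a_5 = 12/5
Truncated series: y(x) = -1 + 3 x - 3 x^2 + 4 x^3 - (5/2) x^4 + (12/5) x^5 + O(x^6).

a_0 = -1; a_1 = 3; a_2 = -3; a_3 = 4; a_4 = -5/2; a_5 = 12/5
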